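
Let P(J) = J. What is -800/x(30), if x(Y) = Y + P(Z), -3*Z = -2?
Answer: -600/23 ≈ -26.087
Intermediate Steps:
Z = ⅔ (Z = -⅓*(-2) = ⅔ ≈ 0.66667)
x(Y) = ⅔ + Y (x(Y) = Y + ⅔ = ⅔ + Y)
-800/x(30) = -800/(⅔ + 30) = -800/92/3 = -800*3/92 = -600/23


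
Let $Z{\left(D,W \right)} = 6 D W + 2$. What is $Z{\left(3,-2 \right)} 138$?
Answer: $-4692$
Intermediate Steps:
$Z{\left(D,W \right)} = 2 + 6 D W$ ($Z{\left(D,W \right)} = 6 D W + 2 = 2 + 6 D W$)
$Z{\left(3,-2 \right)} 138 = \left(2 + 6 \cdot 3 \left(-2\right)\right) 138 = \left(2 - 36\right) 138 = \left(-34\right) 138 = -4692$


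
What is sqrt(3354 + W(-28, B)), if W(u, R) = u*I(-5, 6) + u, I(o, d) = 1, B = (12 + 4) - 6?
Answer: sqrt(3298) ≈ 57.428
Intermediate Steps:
B = 10 (B = 16 - 6 = 10)
W(u, R) = 2*u (W(u, R) = u*1 + u = u + u = 2*u)
sqrt(3354 + W(-28, B)) = sqrt(3354 + 2*(-28)) = sqrt(3354 - 56) = sqrt(3298)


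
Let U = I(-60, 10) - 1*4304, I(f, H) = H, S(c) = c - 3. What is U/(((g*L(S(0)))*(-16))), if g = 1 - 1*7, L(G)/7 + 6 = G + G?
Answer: 2147/4032 ≈ 0.53249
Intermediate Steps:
S(c) = -3 + c
L(G) = -42 + 14*G (L(G) = -42 + 7*(G + G) = -42 + 7*(2*G) = -42 + 14*G)
g = -6 (g = 1 - 7 = -6)
U = -4294 (U = 10 - 1*4304 = 10 - 4304 = -4294)
U/(((g*L(S(0)))*(-16))) = -4294*1/(96*(-42 + 14*(-3 + 0))) = -4294*1/(96*(-42 + 14*(-3))) = -4294*1/(96*(-42 - 42)) = -4294/(-6*(-84)*(-16)) = -4294/(504*(-16)) = -4294/(-8064) = -4294*(-1/8064) = 2147/4032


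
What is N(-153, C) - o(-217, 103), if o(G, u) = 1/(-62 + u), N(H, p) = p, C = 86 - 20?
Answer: 2705/41 ≈ 65.976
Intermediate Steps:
C = 66
N(-153, C) - o(-217, 103) = 66 - 1/(-62 + 103) = 66 - 1/41 = 2705/41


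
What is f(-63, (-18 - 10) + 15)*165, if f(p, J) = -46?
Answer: -7590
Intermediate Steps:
f(-63, (-18 - 10) + 15)*165 = -46*165 = -7590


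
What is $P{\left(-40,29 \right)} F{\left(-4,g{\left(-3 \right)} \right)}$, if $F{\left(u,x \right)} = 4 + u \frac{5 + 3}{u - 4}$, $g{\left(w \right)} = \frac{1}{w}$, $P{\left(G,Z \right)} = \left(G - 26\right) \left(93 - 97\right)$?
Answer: $2112$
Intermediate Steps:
$P{\left(G,Z \right)} = 104 - 4 G$ ($P{\left(G,Z \right)} = \left(-26 + G\right) \left(-4\right) = 104 - 4 G$)
$F{\left(u,x \right)} = 4 + \frac{8 u}{-4 + u}$ ($F{\left(u,x \right)} = 4 + u \frac{8}{-4 + u} = 4 + \frac{8 u}{-4 + u}$)
$P{\left(-40,29 \right)} F{\left(-4,g{\left(-3 \right)} \right)} = \left(104 - -160\right) \frac{4 \left(-4 + 3 \left(-4\right)\right)}{-4 - 4} = \left(104 + 160\right) \frac{4 \left(-4 - 12\right)}{-8} = 264 \cdot 4 \left(- \frac{1}{8}\right) \left(-16\right) = 264 \cdot 8 = 2112$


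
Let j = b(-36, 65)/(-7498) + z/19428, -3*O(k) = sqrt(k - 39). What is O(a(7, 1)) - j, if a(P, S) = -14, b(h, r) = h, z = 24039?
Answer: -30157305/24278524 - I*sqrt(53)/3 ≈ -1.2421 - 2.4267*I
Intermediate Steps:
O(k) = -sqrt(-39 + k)/3 (O(k) = -sqrt(k - 39)/3 = -sqrt(-39 + k)/3)
j = 30157305/24278524 (j = -36/(-7498) + 24039/19428 = -36*(-1/7498) + 24039*(1/19428) = 18/3749 + 8013/6476 = 30157305/24278524 ≈ 1.2421)
O(a(7, 1)) - j = -sqrt(-39 - 14)/3 - 1*30157305/24278524 = -I*sqrt(53)/3 - 30157305/24278524 = -30157305/24278524 - I*sqrt(53)/3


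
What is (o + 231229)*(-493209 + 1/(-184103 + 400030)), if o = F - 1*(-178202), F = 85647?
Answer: -52724390949189876/215927 ≈ -2.4418e+11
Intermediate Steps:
o = 263849 (o = 85647 - 1*(-178202) = 85647 + 178202 = 263849)
(o + 231229)*(-493209 + 1/(-184103 + 400030)) = (263849 + 231229)*(-493209 + 1/(-184103 + 400030)) = 495078*(-493209 + 1/215927) = 495078*(-106497139742/215927) = -52724390949189876/215927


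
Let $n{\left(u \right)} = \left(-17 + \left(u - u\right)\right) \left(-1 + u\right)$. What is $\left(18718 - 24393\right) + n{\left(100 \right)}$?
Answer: $-7358$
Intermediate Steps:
$n{\left(u \right)} = 17 - 17 u$ ($n{\left(u \right)} = \left(-17 + 0\right) \left(-1 + u\right) = - 17 \left(-1 + u\right) = 17 - 17 u$)
$\left(18718 - 24393\right) + n{\left(100 \right)} = \left(18718 - 24393\right) + \left(17 - 1700\right) = -5675 + \left(17 - 1700\right) = -5675 - 1683 = -7358$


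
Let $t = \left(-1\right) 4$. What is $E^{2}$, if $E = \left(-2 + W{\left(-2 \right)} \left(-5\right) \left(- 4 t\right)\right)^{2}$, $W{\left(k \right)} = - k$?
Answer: $688747536$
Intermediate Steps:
$t = -4$
$E = 26244$ ($E = \left(-2 + \left(-1\right) \left(-2\right) \left(-5\right) \left(\left(-4\right) \left(-4\right)\right)\right)^{2} = \left(-2 + 2 \left(-5\right) 16\right)^{2} = \left(-2 - 160\right)^{2} = \left(-162\right)^{2} = 26244$)
$E^{2} = 26244^{2} = 688747536$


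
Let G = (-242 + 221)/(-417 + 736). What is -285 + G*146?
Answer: -93981/319 ≈ -294.61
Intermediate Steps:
G = -21/319 ≈ -0.065831
-285 + G*146 = -285 - 21/319*146 = -285 - 3066/319 = -93981/319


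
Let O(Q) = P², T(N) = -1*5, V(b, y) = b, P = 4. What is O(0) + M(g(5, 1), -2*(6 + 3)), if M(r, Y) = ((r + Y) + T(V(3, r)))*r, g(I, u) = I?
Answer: -74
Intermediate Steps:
T(N) = -5
M(r, Y) = r*(-5 + Y + r) (M(r, Y) = ((r + Y) - 5)*r = ((Y + r) - 5)*r = (-5 + Y + r)*r = r*(-5 + Y + r))
O(Q) = 16 (O(Q) = 4² = 16)
O(0) + M(g(5, 1), -2*(6 + 3)) = 16 + 5*(-5 - 2*(6 + 3) + 5) = 16 + 5*(-5 - 2*9 + 5) = 16 + 5*(-5 - 18 + 5) = 16 + 5*(-18) = 16 - 90 = -74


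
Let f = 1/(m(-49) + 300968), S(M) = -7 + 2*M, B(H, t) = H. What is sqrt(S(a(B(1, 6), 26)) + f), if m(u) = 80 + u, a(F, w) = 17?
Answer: sqrt(2446211047026)/300999 ≈ 5.1962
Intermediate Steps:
f = 1/300999 (f = 1/((80 - 49) + 300968) = 1/(31 + 300968) = 1/300999 ≈ 3.3223e-6)
sqrt(S(a(B(1, 6), 26)) + f) = sqrt((-7 + 2*17) + 1/300999) = sqrt((-7 + 34) + 1/300999) = sqrt(27 + 1/300999) = sqrt(8126974/300999) = sqrt(2446211047026)/300999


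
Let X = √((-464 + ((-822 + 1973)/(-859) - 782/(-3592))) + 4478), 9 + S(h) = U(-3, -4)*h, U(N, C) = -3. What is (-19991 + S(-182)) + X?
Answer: -19454 + √2387783425112979/771382 ≈ -19391.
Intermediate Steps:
S(h) = -9 - 3*h
X = √2387783425112979/771382 (X = √((-464 + (1151*(-1/859) - 782*(-1/3592))) + 4478) = √((-464 + (-1151/859 + 391/1796)) + 4478) = √((-464 - 1731327/1542764) + 4478) = √(-717573823/1542764 + 4478) = √(6190923369/1542764) = √2387783425112979/771382 ≈ 63.347)
(-19991 + S(-182)) + X = (-19991 + (-9 - 3*(-182))) + √2387783425112979/771382 = (-19991 + (-9 + 546)) + √2387783425112979/771382 = (-19991 + 537) + √2387783425112979/771382 = -19454 + √2387783425112979/771382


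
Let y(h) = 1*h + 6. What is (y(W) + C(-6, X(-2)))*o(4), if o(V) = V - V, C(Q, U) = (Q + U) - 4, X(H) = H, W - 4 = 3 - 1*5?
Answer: 0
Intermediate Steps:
W = 2 (W = 4 + (3 - 1*5) = 4 + (3 - 5) = 4 - 2 = 2)
C(Q, U) = -4 + Q + U
o(V) = 0
y(h) = 6 + h (y(h) = h + 6 = 6 + h)
(y(W) + C(-6, X(-2)))*o(4) = ((6 + 2) + (-4 - 6 - 2))*0 = (8 - 12)*0 = -4*0 = 0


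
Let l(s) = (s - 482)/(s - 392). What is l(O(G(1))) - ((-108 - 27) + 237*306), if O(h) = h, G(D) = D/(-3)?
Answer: -85198052/1177 ≈ -72386.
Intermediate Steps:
G(D) = -D/3 (G(D) = D*(-1/3) = -D/3)
l(s) = (-482 + s)/(-392 + s)
l(O(G(1))) - ((-108 - 27) + 237*306) = (-482 - 1/3*1)/(-392 - 1/3*1) - ((-108 - 27) + 237*306) = (-482 - 1/3)/(-392 - 1/3) - (-135 + 72522) = -1447/3/(-1177/3) - 1*72387 = -3/1177*(-1447/3) - 72387 = 1447/1177 - 72387 = -85198052/1177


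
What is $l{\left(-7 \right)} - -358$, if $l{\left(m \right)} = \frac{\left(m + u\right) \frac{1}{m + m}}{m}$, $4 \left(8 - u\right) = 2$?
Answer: $\frac{70169}{196} \approx 358.0$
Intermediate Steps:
$u = \frac{15}{2}$ ($u = 8 - \frac{1}{2} = \frac{15}{2} \approx 7.5$)
$l{\left(m \right)} = \frac{\frac{15}{2} + m}{2 m^{2}}$ ($l{\left(m \right)} = \frac{\left(m + \frac{15}{2}\right) \frac{1}{m + m}}{m} = \frac{\left(\frac{15}{2} + m\right) \frac{1}{2 m}}{m} = \frac{\frac{1}{2} \frac{1}{m} \left(\frac{15}{2} + m\right)}{m} = \frac{\frac{15}{2} + m}{2 m^{2}}$)
$l{\left(-7 \right)} - -358 = \frac{15 + 2 \left(-7\right)}{4 \cdot 49} - -358 = \frac{1}{4} \cdot \frac{1}{49} \left(15 - 14\right) + 358 = \frac{1}{4} \cdot \frac{1}{49} \cdot 1 + 358 = \frac{1}{196} + 358 = \frac{70169}{196}$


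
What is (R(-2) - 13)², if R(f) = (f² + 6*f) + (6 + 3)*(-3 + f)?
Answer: 4356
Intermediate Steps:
R(f) = -27 + f² + 15*f (R(f) = (f² + 6*f) + 9*(-3 + f) = (f² + 6*f) + (-27 + 9*f) = -27 + f² + 15*f)
(R(-2) - 13)² = ((-27 + (-2)² + 15*(-2)) - 13)² = ((-27 + 4 - 30) - 13)² = (-53 - 13)² = (-66)² = 4356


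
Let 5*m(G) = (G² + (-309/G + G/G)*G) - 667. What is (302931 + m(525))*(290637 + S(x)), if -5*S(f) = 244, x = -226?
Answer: 2600515937089/25 ≈ 1.0402e+11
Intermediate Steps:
S(f) = -244/5 (S(f) = -⅕*244 = -244/5)
m(G) = -667/5 + G²/5 + G*(1 - 309/G)/5 (m(G) = ((G² + (-309/G + G/G)*G) - 667)/5 = ((G² + (-309/G + 1)*G) - 667)/5 = ((G² + (1 - 309/G)*G) - 667)/5 = ((G² + G*(1 - 309/G)) - 667)/5 = (-667 + G² + G*(1 - 309/G))/5 = -667/5 + G²/5 + G*(1 - 309/G)/5)
(302931 + m(525))*(290637 + S(x)) = (302931 + (-976/5 + (⅕)*525 + (⅕)*525²))*(290637 - 244/5) = (302931 + (-976/5 + 105 + (⅕)*275625))*(1452941/5) = (302931 + (-976/5 + 105 + 55125))*(1452941/5) = (302931 + 275174/5)*(1452941/5) = (1789829/5)*(1452941/5) = 2600515937089/25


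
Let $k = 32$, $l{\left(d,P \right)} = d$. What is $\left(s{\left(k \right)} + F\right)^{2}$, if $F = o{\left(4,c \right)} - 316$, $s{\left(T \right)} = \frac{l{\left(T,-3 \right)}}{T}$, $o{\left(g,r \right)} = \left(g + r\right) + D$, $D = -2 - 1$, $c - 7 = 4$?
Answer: $91809$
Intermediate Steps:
$c = 11$ ($c = 7 + 4 = 11$)
$D = -3$
$o{\left(g,r \right)} = -3 + g + r$ ($o{\left(g,r \right)} = \left(g + r\right) - 3 = -3 + g + r$)
$s{\left(T \right)} = 1$ ($s{\left(T \right)} = \frac{T}{T} = 1$)
$F = -304$ ($F = \left(-3 + 4 + 11\right) - 316 = 12 - 316 = -304$)
$\left(s{\left(k \right)} + F\right)^{2} = \left(1 - 304\right)^{2} = \left(-303\right)^{2} = 91809$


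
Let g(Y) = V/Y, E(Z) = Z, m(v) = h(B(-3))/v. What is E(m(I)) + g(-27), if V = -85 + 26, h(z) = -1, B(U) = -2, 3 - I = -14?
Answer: 976/459 ≈ 2.1264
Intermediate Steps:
I = 17 (I = 3 - 1*(-14) = 3 + 14 = 17)
V = -59
m(v) = -1/v
g(Y) = -59/Y
E(m(I)) + g(-27) = -1/17 - 59/(-27) = -1*1/17 - 59*(-1/27) = -1/17 + 59/27 = 976/459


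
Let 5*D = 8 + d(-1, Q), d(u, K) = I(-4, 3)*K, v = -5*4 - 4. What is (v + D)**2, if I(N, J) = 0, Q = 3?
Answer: 12544/25 ≈ 501.76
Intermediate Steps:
v = -24 (v = -20 - 4 = -24)
d(u, K) = 0 (d(u, K) = 0*K = 0)
D = 8/5 (D = (8 + 0)/5 = (1/5)*8 = 8/5 ≈ 1.6000)
(v + D)**2 = (-24 + 8/5)**2 = (-112/5)**2 = 12544/25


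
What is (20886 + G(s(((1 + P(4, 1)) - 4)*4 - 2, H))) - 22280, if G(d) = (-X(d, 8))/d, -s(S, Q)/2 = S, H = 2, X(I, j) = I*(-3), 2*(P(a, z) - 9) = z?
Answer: -1391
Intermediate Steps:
P(a, z) = 9 + z/2
X(I, j) = -3*I
s(S, Q) = -2*S
G(d) = 3 (G(d) = (-(-3)*d)/d = (3*d)/d = 3)
(20886 + G(s(((1 + P(4, 1)) - 4)*4 - 2, H))) - 22280 = (20886 + 3) - 22280 = 20889 - 22280 = -1391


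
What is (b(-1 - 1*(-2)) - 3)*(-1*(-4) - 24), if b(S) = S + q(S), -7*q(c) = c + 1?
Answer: 320/7 ≈ 45.714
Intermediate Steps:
q(c) = -1/7 - c/7 (q(c) = -(c + 1)/7 = -(1 + c)/7 = -1/7 - c/7)
b(S) = -1/7 + 6*S/7 (b(S) = S + (-1/7 - S/7) = -1/7 + 6*S/7)
(b(-1 - 1*(-2)) - 3)*(-1*(-4) - 24) = ((-1/7 + 6*(-1 - 1*(-2))/7) - 3)*(-1*(-4) - 24) = ((-1/7 + 6*(-1 + 2)/7) - 3)*(4 - 24) = ((-1/7 + (6/7)*1) - 3)*(-20) = ((-1/7 + 6/7) - 3)*(-20) = (5/7 - 3)*(-20) = -16/7*(-20) = 320/7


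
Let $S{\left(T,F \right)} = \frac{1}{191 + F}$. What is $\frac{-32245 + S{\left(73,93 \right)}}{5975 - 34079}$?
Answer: $\frac{9157579}{7981536} \approx 1.1473$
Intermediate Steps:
$\frac{-32245 + S{\left(73,93 \right)}}{5975 - 34079} = \frac{-32245 + \frac{1}{191 + 93}}{5975 - 34079} = \frac{-32245 + \frac{1}{284}}{-28104} = \left(-32245 + \frac{1}{284}\right) \left(- \frac{1}{28104}\right) = \left(- \frac{9157579}{284}\right) \left(- \frac{1}{28104}\right) = \frac{9157579}{7981536}$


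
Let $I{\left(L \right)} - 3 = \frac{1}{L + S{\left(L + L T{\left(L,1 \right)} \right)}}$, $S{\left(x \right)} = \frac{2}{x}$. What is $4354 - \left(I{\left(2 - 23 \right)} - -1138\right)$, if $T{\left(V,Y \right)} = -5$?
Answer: $\frac{2830695}{881} \approx 3213.0$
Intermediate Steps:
$I{\left(L \right)} = 3 + \frac{1}{L - \frac{1}{2 L}}$ ($I{\left(L \right)} = 3 + \frac{1}{L + \frac{2}{L + L \left(-5\right)}} = 3 + \frac{1}{L + \frac{2}{L - 5 L}} = 3 + \frac{1}{L + \frac{2}{\left(-4\right) L}} = 3 + \frac{1}{L + 2 \left(- \frac{1}{4 L}\right)} = 3 + \frac{1}{L - \frac{1}{2 L}}$)
$4354 - \left(I{\left(2 - 23 \right)} - -1138\right) = 4354 - \left(\frac{-3 + 2 \left(2 - 23\right) \left(1 + 3 \left(2 - 23\right)\right)}{-1 + 2 \left(2 - 23\right)^{2}} - -1138\right) = 4354 - \left(\frac{-3 + 2 \left(-21\right) \left(1 + 3 \left(-21\right)\right)}{-1 + 2 \left(-21\right)^{2}} + 1138\right) = 4354 - \left(\frac{-3 + 2 \left(-21\right) \left(1 - 63\right)}{-1 + 2 \cdot 441} + 1138\right) = 4354 - \left(\frac{-3 + 2 \left(-21\right) \left(-62\right)}{-1 + 882} + 1138\right) = 4354 - \left(\frac{-3 + 2604}{881} + 1138\right) = 4354 - \left(\frac{1}{881} \cdot 2601 + 1138\right) = 4354 - \left(\frac{2601}{881} + 1138\right) = 4354 - \frac{1005179}{881} = \frac{2830695}{881}$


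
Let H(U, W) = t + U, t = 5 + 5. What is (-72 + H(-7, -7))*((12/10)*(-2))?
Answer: 828/5 ≈ 165.60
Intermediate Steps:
t = 10
H(U, W) = 10 + U
(-72 + H(-7, -7))*((12/10)*(-2)) = (-72 + (10 - 7))*((12/10)*(-2)) = (-72 + 3)*((12*(⅒))*(-2)) = -414*(-2)/5 = -69*(-12/5) = 828/5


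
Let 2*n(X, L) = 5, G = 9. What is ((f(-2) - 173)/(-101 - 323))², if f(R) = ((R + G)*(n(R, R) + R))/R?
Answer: 488601/2876416 ≈ 0.16986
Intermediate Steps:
n(X, L) = 5/2 (n(X, L) = (½)*5 = 5/2)
f(R) = (9 + R)*(5/2 + R)/R (f(R) = ((R + 9)*(5/2 + R))/R = ((9 + R)*(5/2 + R))/R = (9 + R)*(5/2 + R)/R)
((f(-2) - 173)/(-101 - 323))² = (((23/2 - 2 + (45/2)/(-2)) - 173)/(-101 - 323))² = (((23/2 - 2 + (45/2)*(-½)) - 173)/(-424))² = (((23/2 - 2 - 45/4) - 173)*(-1/424))² = ((-7/4 - 173)*(-1/424))² = (-699/4*(-1/424))² = (699/1696)² = 488601/2876416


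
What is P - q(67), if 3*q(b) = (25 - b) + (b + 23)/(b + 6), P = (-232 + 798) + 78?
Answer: 48004/73 ≈ 657.59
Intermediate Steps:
P = 644 (P = 566 + 78 = 644)
q(b) = 25/3 - b/3 + (23 + b)/(3*(6 + b)) (q(b) = ((25 - b) + (b + 23)/(b + 6))/3 = ((25 - b) + (23 + b)/(6 + b))/3 = (25 - b + (23 + b)/(6 + b))/3 = 25/3 - b/3 + (23 + b)/(3*(6 + b)))
P - q(67) = 644 - (173 - 1*67² + 20*67)/(3*(6 + 67)) = 644 - (173 - 1*4489 + 1340)/(3*73) = 644 - (173 - 4489 + 1340)/(3*73) = 644 - (-2976)/(3*73) = 644 - 1*(-992/73) = 644 + 992/73 = 48004/73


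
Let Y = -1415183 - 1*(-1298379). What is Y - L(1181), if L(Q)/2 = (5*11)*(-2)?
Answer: -116584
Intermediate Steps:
Y = -116804 (Y = -1415183 + 1298379 = -116804)
L(Q) = -220 (L(Q) = 2*((5*11)*(-2)) = 2*(55*(-2)) = 2*(-110) = -220)
Y - L(1181) = -116804 - 1*(-220) = -116804 + 220 = -116584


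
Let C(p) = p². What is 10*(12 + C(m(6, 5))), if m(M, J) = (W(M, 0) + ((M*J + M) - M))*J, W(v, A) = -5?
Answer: 156370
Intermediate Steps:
m(M, J) = J*(-5 + J*M) (m(M, J) = (-5 + ((M*J + M) - M))*J = (-5 + ((J*M + M) - M))*J = (-5 + ((M + J*M) - M))*J = (-5 + J*M)*J = J*(-5 + J*M))
10*(12 + C(m(6, 5))) = 10*(12 + (5*(-5 + 5*6))²) = 10*(12 + (5*(-5 + 30))²) = 10*(12 + (5*25)²) = 10*(12 + 125²) = 10*(12 + 15625) = 10*15637 = 156370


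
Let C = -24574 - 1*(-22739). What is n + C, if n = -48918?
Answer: -50753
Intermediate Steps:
C = -1835 (C = -24574 + 22739 = -1835)
n + C = -48918 - 1835 = -50753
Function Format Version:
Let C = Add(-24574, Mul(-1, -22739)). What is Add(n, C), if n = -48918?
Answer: -50753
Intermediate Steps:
C = -1835 (C = Add(-24574, 22739) = -1835)
Add(n, C) = Add(-48918, -1835) = -50753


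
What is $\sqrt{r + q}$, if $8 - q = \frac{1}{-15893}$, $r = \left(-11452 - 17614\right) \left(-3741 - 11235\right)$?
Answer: $\frac{\sqrt{109949402947202269}}{15893} \approx 20864.0$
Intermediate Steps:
$r = 435292416$ ($r = \left(-29066\right) \left(-14976\right) = 435292416$)
$q = \frac{127145}{15893}$ ($q = 8 - \frac{1}{-15893} = 8 - - \frac{1}{15893} = 8 + \frac{1}{15893} = \frac{127145}{15893} \approx 8.0001$)
$\sqrt{r + q} = \sqrt{435292416 + \frac{127145}{15893}} = \sqrt{\frac{6918102494633}{15893}} = \frac{\sqrt{109949402947202269}}{15893}$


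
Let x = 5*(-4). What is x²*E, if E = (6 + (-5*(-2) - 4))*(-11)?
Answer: -52800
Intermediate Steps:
x = -20
E = -132 (E = (6 + (10 - 4))*(-11) = (6 + 6)*(-11) = 12*(-11) = -132)
x²*E = (-20)²*(-132) = 400*(-132) = -52800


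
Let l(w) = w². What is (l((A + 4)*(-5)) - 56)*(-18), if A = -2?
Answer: -792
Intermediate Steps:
(l((A + 4)*(-5)) - 56)*(-18) = (((-2 + 4)*(-5))² - 56)*(-18) = ((2*(-5))² - 56)*(-18) = ((-10)² - 56)*(-18) = (100 - 56)*(-18) = 44*(-18) = -792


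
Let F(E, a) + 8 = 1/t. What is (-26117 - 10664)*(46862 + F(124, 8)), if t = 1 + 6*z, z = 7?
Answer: -74103526663/43 ≈ -1.7233e+9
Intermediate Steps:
t = 43 (t = 1 + 6*7 = 1 + 42 = 43)
F(E, a) = -343/43 (F(E, a) = -8 + 1/43 = -343/43)
(-26117 - 10664)*(46862 + F(124, 8)) = (-26117 - 10664)*(46862 - 343/43) = -36781*2014723/43 = -74103526663/43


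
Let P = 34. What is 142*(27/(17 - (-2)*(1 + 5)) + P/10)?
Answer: 89176/145 ≈ 615.01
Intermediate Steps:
142*(27/(17 - (-2)*(1 + 5)) + P/10) = 142*(27/(17 - (-2)*(1 + 5)) + 34/10) = 142*(27/(17 - (-2)*6) + 34*(⅒)) = 142*(27/(17 - 1*(-12)) + 17/5) = 142*(27/(17 + 12) + 17/5) = 142*(27/29 + 17/5) = 142*(628/145) = 89176/145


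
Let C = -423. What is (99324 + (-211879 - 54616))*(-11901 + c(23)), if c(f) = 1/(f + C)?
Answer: 795800995571/400 ≈ 1.9895e+9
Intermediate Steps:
c(f) = 1/(-423 + f) (c(f) = 1/(f - 423) = 1/(-423 + f))
(99324 + (-211879 - 54616))*(-11901 + c(23)) = (99324 + (-211879 - 54616))*(-11901 + 1/(-423 + 23)) = (99324 - 266495)*(-11901 + 1/(-400)) = -167171*(-11901 - 1/400) = -167171*(-4760401/400) = 795800995571/400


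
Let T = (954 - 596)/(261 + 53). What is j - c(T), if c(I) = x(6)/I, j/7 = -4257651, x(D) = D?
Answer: -5334837645/179 ≈ -2.9804e+7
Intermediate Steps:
T = 179/157 (T = 358/314 = 358*(1/314) = 179/157 ≈ 1.1401)
j = -29803557 (j = 7*(-4257651) = -29803557)
c(I) = 6/I
j - c(T) = -29803557 - 6/179/157 = -29803557 - 6*157/179 = -29803557 - 1*942/179 = -29803557 - 942/179 = -5334837645/179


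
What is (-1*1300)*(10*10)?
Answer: -130000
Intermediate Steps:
(-1*1300)*(10*10) = -1300*100 = -130000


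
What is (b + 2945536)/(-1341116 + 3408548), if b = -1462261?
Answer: 494425/689144 ≈ 0.71745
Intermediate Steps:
(b + 2945536)/(-1341116 + 3408548) = (-1462261 + 2945536)/(-1341116 + 3408548) = 1483275/2067432 = 1483275*(1/2067432) = 494425/689144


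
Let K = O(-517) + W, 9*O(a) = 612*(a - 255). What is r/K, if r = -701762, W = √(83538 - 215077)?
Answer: 36839697952/2755961555 + 701762*I*√131539/2755961555 ≈ 13.367 + 0.092352*I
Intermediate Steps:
W = I*√131539 (W = √(-131539) = I*√131539 ≈ 362.68*I)
O(a) = -17340 + 68*a (O(a) = (612*(a - 255))/9 = (612*(-255 + a))/9 = (-156060 + 612*a)/9 = -17340 + 68*a)
K = -52496 + I*√131539 (K = (-17340 + 68*(-517)) + I*√131539 = (-17340 - 35156) + I*√131539 = -52496 + I*√131539 ≈ -52496.0 + 362.68*I)
r/K = -701762/(-52496 + I*√131539)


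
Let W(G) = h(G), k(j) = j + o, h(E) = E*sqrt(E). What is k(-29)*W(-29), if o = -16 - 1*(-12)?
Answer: 957*I*sqrt(29) ≈ 5153.6*I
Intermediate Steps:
h(E) = E**(3/2)
o = -4 (o = -16 + 12 = -4)
k(j) = -4 + j (k(j) = j - 4 = -4 + j)
W(G) = G**(3/2)
k(-29)*W(-29) = (-4 - 29)*(-29)**(3/2) = -(-957)*I*sqrt(29) = 957*I*sqrt(29)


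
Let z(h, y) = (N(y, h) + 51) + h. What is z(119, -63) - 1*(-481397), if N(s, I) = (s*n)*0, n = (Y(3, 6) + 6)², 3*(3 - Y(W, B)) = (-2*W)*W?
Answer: 481567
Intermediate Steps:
Y(W, B) = 3 + 2*W²/3 (Y(W, B) = 3 - (-2*W)*W/3 = 3 - (-2)*W²/3 = 3 + 2*W²/3)
n = 225 (n = ((3 + (⅔)*3²) + 6)² = ((3 + (⅔)*9) + 6)² = ((3 + 6) + 6)² = (9 + 6)² = 15² = 225)
N(s, I) = 0 (N(s, I) = (s*225)*0 = (225*s)*0 = 0)
z(h, y) = 51 + h (z(h, y) = (0 + 51) + h = 51 + h)
z(119, -63) - 1*(-481397) = (51 + 119) - 1*(-481397) = 170 + 481397 = 481567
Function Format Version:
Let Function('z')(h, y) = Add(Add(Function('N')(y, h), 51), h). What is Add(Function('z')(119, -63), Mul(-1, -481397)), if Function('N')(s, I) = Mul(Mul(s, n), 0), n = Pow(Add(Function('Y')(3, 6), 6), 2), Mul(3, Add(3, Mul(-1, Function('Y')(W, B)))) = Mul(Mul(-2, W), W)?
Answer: 481567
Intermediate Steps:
Function('Y')(W, B) = Add(3, Mul(Rational(2, 3), Pow(W, 2))) (Function('Y')(W, B) = Add(3, Mul(Rational(-1, 3), Mul(Mul(-2, W), W))) = Add(3, Mul(Rational(-1, 3), Mul(-2, Pow(W, 2)))) = Add(3, Mul(Rational(2, 3), Pow(W, 2))))
n = 225 (n = Pow(Add(Add(3, Mul(Rational(2, 3), Pow(3, 2))), 6), 2) = Pow(Add(Add(3, Mul(Rational(2, 3), 9)), 6), 2) = Pow(Add(Add(3, 6), 6), 2) = Pow(Add(9, 6), 2) = Pow(15, 2) = 225)
Function('N')(s, I) = 0 (Function('N')(s, I) = Mul(Mul(s, 225), 0) = Mul(Mul(225, s), 0) = 0)
Function('z')(h, y) = Add(51, h) (Function('z')(h, y) = Add(Add(0, 51), h) = Add(51, h))
Add(Function('z')(119, -63), Mul(-1, -481397)) = Add(Add(51, 119), Mul(-1, -481397)) = Add(170, 481397) = 481567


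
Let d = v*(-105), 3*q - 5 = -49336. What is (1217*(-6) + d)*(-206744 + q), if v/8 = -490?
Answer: -90234327258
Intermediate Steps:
v = -3920 (v = 8*(-490) = -3920)
q = -49331/3 (q = 5/3 + (⅓)*(-49336) = 5/3 - 49336/3 = -49331/3 ≈ -16444.)
d = 411600 (d = -3920*(-105) = 411600)
(1217*(-6) + d)*(-206744 + q) = (1217*(-6) + 411600)*(-206744 - 49331/3) = (-7302 + 411600)*(-669563/3) = 404298*(-669563/3) = -90234327258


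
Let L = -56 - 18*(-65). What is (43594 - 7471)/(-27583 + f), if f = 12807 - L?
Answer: -36123/15890 ≈ -2.2733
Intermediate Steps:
L = 1114 (L = -56 + 1170 = 1114)
f = 11693 (f = 12807 - 1*1114 = 12807 - 1114 = 11693)
(43594 - 7471)/(-27583 + f) = (43594 - 7471)/(-27583 + 11693) = 36123/(-15890) = 36123*(-1/15890) = -36123/15890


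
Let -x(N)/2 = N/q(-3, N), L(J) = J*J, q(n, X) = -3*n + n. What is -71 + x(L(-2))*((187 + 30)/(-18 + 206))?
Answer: -10228/141 ≈ -72.539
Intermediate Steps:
q(n, X) = -2*n
L(J) = J²
x(N) = -N/3 (x(N) = -2*N/((-2*(-3))) = -2*N/6 = -N/3)
-71 + x(L(-2))*((187 + 30)/(-18 + 206)) = -71 + (-⅓*(-2)²)*((187 + 30)/(-18 + 206)) = -71 + (-⅓*4)*(217/188) = -71 - 868/(3*188) = -71 - 4/3*217/188 = -71 - 217/141 = -10228/141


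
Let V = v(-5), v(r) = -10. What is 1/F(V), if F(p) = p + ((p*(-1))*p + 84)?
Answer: -1/26 ≈ -0.038462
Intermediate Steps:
V = -10
F(p) = 84 + p - p² (F(p) = p + ((-p)*p + 84) = p + (-p² + 84) = p + (84 - p²) = 84 + p - p²)
1/F(V) = 1/(84 - 10 - 1*(-10)²) = 1/(84 - 10 - 1*100) = 1/(84 - 10 - 100) = 1/(-26) = -1/26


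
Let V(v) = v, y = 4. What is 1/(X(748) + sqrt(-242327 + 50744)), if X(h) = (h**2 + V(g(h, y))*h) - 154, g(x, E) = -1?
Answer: 558602/312036385987 - 3*I*sqrt(21287)/312036385987 ≈ 1.7902e-6 - 1.4027e-9*I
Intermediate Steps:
X(h) = -154 + h**2 - h (X(h) = (h**2 - h) - 154 = -154 + h**2 - h)
1/(X(748) + sqrt(-242327 + 50744)) = 1/((-154 + 748**2 - 1*748) + sqrt(-242327 + 50744)) = 1/((-154 + 559504 - 748) + sqrt(-191583)) = 1/(558602 + 3*I*sqrt(21287))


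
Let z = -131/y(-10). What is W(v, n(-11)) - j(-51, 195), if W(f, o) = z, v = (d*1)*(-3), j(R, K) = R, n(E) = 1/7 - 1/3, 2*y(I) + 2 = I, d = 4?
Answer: 437/6 ≈ 72.833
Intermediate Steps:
y(I) = -1 + I/2
n(E) = -4/21 (n(E) = 1*(⅐) - 1*⅓ = ⅐ - ⅓ = -4/21)
z = 131/6 (z = -131/(-1 + (½)*(-10)) = -131/(-1 - 5) = -131/(-6) = -131*(-⅙) = 131/6 ≈ 21.833)
v = -12 (v = (4*1)*(-3) = 4*(-3) = -12)
W(f, o) = 131/6
W(v, n(-11)) - j(-51, 195) = 131/6 - 1*(-51) = 131/6 + 51 = 437/6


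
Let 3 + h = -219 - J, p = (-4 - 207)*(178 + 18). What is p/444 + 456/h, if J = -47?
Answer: -1859941/19425 ≈ -95.750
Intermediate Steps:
p = -41356 (p = -211*196 = -41356)
h = -175 (h = -3 + (-219 - 1*(-47)) = -3 + (-219 + 47) = -3 - 172 = -175)
p/444 + 456/h = -41356/444 + 456/(-175) = -41356*1/444 + 456*(-1/175) = -10339/111 - 456/175 = -1859941/19425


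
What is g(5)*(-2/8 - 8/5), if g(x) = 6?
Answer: -111/10 ≈ -11.100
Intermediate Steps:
g(5)*(-2/8 - 8/5) = 6*(-2/8 - 8/5) = 6*(-2*1/8 - 8*1/5) = 6*(-1/4 - 8/5) = 6*(-37/20) = -111/10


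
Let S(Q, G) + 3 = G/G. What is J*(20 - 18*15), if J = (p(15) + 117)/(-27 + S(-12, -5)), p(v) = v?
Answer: 33000/29 ≈ 1137.9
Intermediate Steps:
S(Q, G) = -2 (S(Q, G) = -3 + G/G = -3 + 1 = -2)
J = -132/29 (J = (15 + 117)/(-27 - 2) = 132/(-29) = 132*(-1/29) = -132/29 ≈ -4.5517)
J*(20 - 18*15) = -132*(20 - 18*15)/29 = -132*(20 - 270)/29 = -132/29*(-250) = 33000/29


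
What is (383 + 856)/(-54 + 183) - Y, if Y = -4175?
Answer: 179938/43 ≈ 4184.6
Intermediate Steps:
(383 + 856)/(-54 + 183) - Y = (383 + 856)/(-54 + 183) - 1*(-4175) = 1239/129 + 4175 = 1239*(1/129) + 4175 = 413/43 + 4175 = 179938/43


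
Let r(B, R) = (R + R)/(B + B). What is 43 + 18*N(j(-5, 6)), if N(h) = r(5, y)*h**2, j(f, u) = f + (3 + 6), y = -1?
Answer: -73/5 ≈ -14.600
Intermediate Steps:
r(B, R) = R/B (r(B, R) = (2*R)/((2*B)) = (2*R)*(1/(2*B)) = R/B)
j(f, u) = 9 + f (j(f, u) = f + 9 = 9 + f)
N(h) = -h**2/5 (N(h) = (-1/5)*h**2 = (-1*1/5)*h**2 = -h**2/5)
43 + 18*N(j(-5, 6)) = 43 + 18*(-(9 - 5)**2/5) = 43 + 18*(-1/5*4**2) = 43 + 18*(-1/5*16) = 43 + 18*(-16/5) = 43 - 288/5 = -73/5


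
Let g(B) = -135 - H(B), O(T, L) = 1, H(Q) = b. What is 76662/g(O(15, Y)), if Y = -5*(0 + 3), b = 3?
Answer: -12777/23 ≈ -555.52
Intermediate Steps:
H(Q) = 3
Y = -15 (Y = -5*3 = -15)
g(B) = -138 (g(B) = -135 - 1*3 = -135 - 3 = -138)
76662/g(O(15, Y)) = 76662/(-138) = 76662*(-1/138) = -12777/23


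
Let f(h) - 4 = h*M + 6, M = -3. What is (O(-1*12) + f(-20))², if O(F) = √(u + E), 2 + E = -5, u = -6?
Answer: (70 + I*√13)² ≈ 4887.0 + 504.78*I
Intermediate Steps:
E = -7 (E = -2 - 5 = -7)
O(F) = I*√13 (O(F) = √(-6 - 7) = √(-13) = I*√13)
f(h) = 10 - 3*h (f(h) = 4 + (h*(-3) + 6) = 4 + (-3*h + 6) = 4 + (6 - 3*h) = 10 - 3*h)
(O(-1*12) + f(-20))² = (I*√13 + (10 - 3*(-20)))² = (I*√13 + (10 + 60))² = (I*√13 + 70)² = (70 + I*√13)²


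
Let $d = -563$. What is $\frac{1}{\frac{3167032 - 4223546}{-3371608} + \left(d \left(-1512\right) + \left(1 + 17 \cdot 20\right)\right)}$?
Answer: $\frac{1685804}{1435626157245} \approx 1.1743 \cdot 10^{-6}$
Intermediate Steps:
$\frac{1}{\frac{3167032 - 4223546}{-3371608} + \left(d \left(-1512\right) + \left(1 + 17 \cdot 20\right)\right)} = \frac{1}{\frac{3167032 - 4223546}{-3371608} + \left(\left(-563\right) \left(-1512\right) + \left(1 + 17 \cdot 20\right)\right)} = \frac{1}{\left(-1056514\right) \left(- \frac{1}{3371608}\right) + \left(851256 + \left(1 + 340\right)\right)} = \frac{1}{\frac{528257}{1685804} + \left(851256 + 341\right)} = \frac{1}{\frac{528257}{1685804} + 851597} = \frac{1}{\frac{1435626157245}{1685804}} = \frac{1685804}{1435626157245}$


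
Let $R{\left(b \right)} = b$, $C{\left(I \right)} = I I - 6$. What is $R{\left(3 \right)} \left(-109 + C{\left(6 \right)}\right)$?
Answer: $-237$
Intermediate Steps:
$C{\left(I \right)} = -6 + I^{2}$ ($C{\left(I \right)} = I^{2} - 6 = -6 + I^{2}$)
$R{\left(3 \right)} \left(-109 + C{\left(6 \right)}\right) = 3 \left(-109 - \left(6 - 6^{2}\right)\right) = 3 \left(-109 + \left(-6 + 36\right)\right) = 3 \left(-109 + 30\right) = 3 \left(-79\right) = -237$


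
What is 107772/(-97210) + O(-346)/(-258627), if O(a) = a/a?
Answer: -13936423127/12570565335 ≈ -1.1087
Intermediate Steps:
O(a) = 1
107772/(-97210) + O(-346)/(-258627) = 107772/(-97210) + 1/(-258627) = 107772*(-1/97210) + 1*(-1/258627) = -53886/48605 - 1/258627 = -13936423127/12570565335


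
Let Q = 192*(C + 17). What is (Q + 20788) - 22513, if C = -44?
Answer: -6909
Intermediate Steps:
Q = -5184 (Q = 192*(-44 + 17) = 192*(-27) = -5184)
(Q + 20788) - 22513 = (-5184 + 20788) - 22513 = 15604 - 22513 = -6909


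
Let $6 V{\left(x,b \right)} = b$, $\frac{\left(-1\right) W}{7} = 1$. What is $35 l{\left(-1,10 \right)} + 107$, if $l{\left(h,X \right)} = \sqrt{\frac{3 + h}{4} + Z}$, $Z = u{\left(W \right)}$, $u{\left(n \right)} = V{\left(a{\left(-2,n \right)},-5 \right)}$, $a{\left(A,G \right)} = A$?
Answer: $107 + \frac{35 i \sqrt{3}}{3} \approx 107.0 + 20.207 i$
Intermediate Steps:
$W = -7$ ($W = \left(-7\right) 1 = -7$)
$V{\left(x,b \right)} = \frac{b}{6}$
$u{\left(n \right)} = - \frac{5}{6}$ ($u{\left(n \right)} = \frac{1}{6} \left(-5\right) = - \frac{5}{6}$)
$Z = - \frac{5}{6} \approx -0.83333$
$l{\left(h,X \right)} = \sqrt{- \frac{1}{12} + \frac{h}{4}}$ ($l{\left(h,X \right)} = \sqrt{\frac{3 + h}{4} - \frac{5}{6}} = \sqrt{\left(3 + h\right) \frac{1}{4} - \frac{5}{6}} = \sqrt{\left(\frac{3}{4} + \frac{h}{4}\right) - \frac{5}{6}} = \sqrt{- \frac{1}{12} + \frac{h}{4}}$)
$35 l{\left(-1,10 \right)} + 107 = 35 \frac{\sqrt{-3 + 9 \left(-1\right)}}{6} + 107 = 35 \frac{\sqrt{-3 - 9}}{6} + 107 = 35 \frac{\sqrt{-12}}{6} + 107 = 35 \frac{2 i \sqrt{3}}{6} + 107 = 35 \frac{i \sqrt{3}}{3} + 107 = \frac{35 i \sqrt{3}}{3} + 107 = 107 + \frac{35 i \sqrt{3}}{3}$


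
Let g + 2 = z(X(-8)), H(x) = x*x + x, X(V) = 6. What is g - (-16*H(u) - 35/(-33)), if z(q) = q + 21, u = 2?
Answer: 3958/33 ≈ 119.94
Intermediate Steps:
H(x) = x + x**2 (H(x) = x**2 + x = x + x**2)
z(q) = 21 + q
g = 25 (g = -2 + (21 + 6) = -2 + 27 = 25)
g - (-16*H(u) - 35/(-33)) = 25 - (-32*(1 + 2) - 35/(-33)) = 25 - (-32*3 - 35*(-1/33)) = 25 - (-16*6 + 35/33) = 25 - (-96 + 35/33) = 25 - 1*(-3133/33) = 25 + 3133/33 = 3958/33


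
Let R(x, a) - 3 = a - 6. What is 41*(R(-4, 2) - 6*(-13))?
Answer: 3157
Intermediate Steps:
R(x, a) = -3 + a (R(x, a) = 3 + (a - 6) = 3 + (-6 + a) = -3 + a)
41*(R(-4, 2) - 6*(-13)) = 41*((-3 + 2) - 6*(-13)) = 41*(-1 + 78) = 41*77 = 3157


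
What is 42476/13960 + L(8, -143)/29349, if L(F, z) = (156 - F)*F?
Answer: 315789191/102428010 ≈ 3.0830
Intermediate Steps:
L(F, z) = F*(156 - F)
42476/13960 + L(8, -143)/29349 = 42476/13960 + (8*(156 - 1*8))/29349 = 42476*(1/13960) + (8*(156 - 8))*(1/29349) = 10619/3490 + (8*148)*(1/29349) = 10619/3490 + 1184*(1/29349) = 10619/3490 + 1184/29349 = 315789191/102428010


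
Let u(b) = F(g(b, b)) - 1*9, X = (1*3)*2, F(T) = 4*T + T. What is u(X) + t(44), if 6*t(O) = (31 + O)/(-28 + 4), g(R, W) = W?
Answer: 983/48 ≈ 20.479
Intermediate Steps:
F(T) = 5*T
X = 6 (X = 3*2 = 6)
t(O) = -31/144 - O/144 (t(O) = ((31 + O)/(-28 + 4))/6 = ((31 + O)/(-24))/6 = ((31 + O)*(-1/24))/6 = (-31/24 - O/24)/6 = -31/144 - O/144)
u(b) = -9 + 5*b (u(b) = 5*b - 1*9 = 5*b - 9 = -9 + 5*b)
u(X) + t(44) = (-9 + 5*6) + (-31/144 - 1/144*44) = (-9 + 30) + (-31/144 - 11/36) = 21 - 25/48 = 983/48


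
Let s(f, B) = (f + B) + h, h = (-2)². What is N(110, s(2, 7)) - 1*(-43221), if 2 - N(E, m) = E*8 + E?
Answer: 42233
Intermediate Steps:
h = 4
s(f, B) = 4 + B + f (s(f, B) = (f + B) + 4 = (B + f) + 4 = 4 + B + f)
N(E, m) = 2 - 9*E (N(E, m) = 2 - (E*8 + E) = 2 - (8*E + E) = 2 - 9*E)
N(110, s(2, 7)) - 1*(-43221) = (2 - 9*110) - 1*(-43221) = (2 - 990) + 43221 = -988 + 43221 = 42233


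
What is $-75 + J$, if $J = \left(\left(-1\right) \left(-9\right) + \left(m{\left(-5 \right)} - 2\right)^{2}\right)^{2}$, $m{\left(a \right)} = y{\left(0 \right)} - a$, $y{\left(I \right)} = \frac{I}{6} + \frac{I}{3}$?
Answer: $249$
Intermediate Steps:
$y{\left(I \right)} = \frac{I}{2}$ ($y{\left(I \right)} = I \frac{1}{6} + I \frac{1}{3} = \frac{I}{6} + \frac{I}{3} = \frac{I}{2}$)
$m{\left(a \right)} = - a$ ($m{\left(a \right)} = \frac{1}{2} \cdot 0 - a = 0 - a = - a$)
$J = 324$ ($J = \left(\left(-1\right) \left(-9\right) + \left(\left(-1\right) \left(-5\right) - 2\right)^{2}\right)^{2} = \left(9 + \left(5 - 2\right)^{2}\right)^{2} = \left(9 + 3^{2}\right)^{2} = \left(9 + 9\right)^{2} = 18^{2} = 324$)
$-75 + J = -75 + 324 = 249$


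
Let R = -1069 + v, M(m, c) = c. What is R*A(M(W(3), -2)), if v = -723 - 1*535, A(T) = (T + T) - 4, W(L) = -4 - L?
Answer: 18616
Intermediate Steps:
A(T) = -4 + 2*T (A(T) = 2*T - 4 = -4 + 2*T)
v = -1258 (v = -723 - 535 = -1258)
R = -2327 (R = -1069 - 1258 = -2327)
R*A(M(W(3), -2)) = -2327*(-4 + 2*(-2)) = -2327*(-4 - 4) = -2327*(-8) = 18616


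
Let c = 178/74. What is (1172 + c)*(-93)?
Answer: -4041129/37 ≈ -1.0922e+5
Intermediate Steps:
c = 89/37 (c = 178*(1/74) = 89/37 ≈ 2.4054)
(1172 + c)*(-93) = (1172 + 89/37)*(-93) = (43453/37)*(-93) = -4041129/37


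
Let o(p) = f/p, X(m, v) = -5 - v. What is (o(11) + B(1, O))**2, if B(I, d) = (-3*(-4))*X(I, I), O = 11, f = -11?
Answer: 5329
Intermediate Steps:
B(I, d) = -60 - 12*I (B(I, d) = (-3*(-4))*(-5 - I) = 12*(-5 - I) = -60 - 12*I)
o(p) = -11/p
(o(11) + B(1, O))**2 = (-11/11 + (-60 - 12*1))**2 = (-11*1/11 + (-60 - 12))**2 = (-1 - 72)**2 = (-73)**2 = 5329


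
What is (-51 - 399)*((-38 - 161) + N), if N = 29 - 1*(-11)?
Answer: 71550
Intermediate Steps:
N = 40 (N = 29 + 11 = 40)
(-51 - 399)*((-38 - 161) + N) = (-51 - 399)*((-38 - 161) + 40) = -450*(-199 + 40) = -450*(-159) = 71550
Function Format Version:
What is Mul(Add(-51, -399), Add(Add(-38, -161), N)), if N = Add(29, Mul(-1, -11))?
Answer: 71550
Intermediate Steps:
N = 40 (N = Add(29, 11) = 40)
Mul(Add(-51, -399), Add(Add(-38, -161), N)) = Mul(Add(-51, -399), Add(Add(-38, -161), 40)) = Mul(-450, Add(-199, 40)) = Mul(-450, -159) = 71550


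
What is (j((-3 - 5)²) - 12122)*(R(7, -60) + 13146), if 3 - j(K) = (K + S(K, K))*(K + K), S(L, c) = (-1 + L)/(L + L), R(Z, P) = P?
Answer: -266614164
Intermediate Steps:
S(L, c) = (-1 + L)/(2*L) (S(L, c) = (-1 + L)/((2*L)) = (-1 + L)*(1/(2*L)) = (-1 + L)/(2*L))
j(K) = 3 - 2*K*(K + (-1 + K)/(2*K)) (j(K) = 3 - (K + (-1 + K)/(2*K))*(K + K) = 3 - (K + (-1 + K)/(2*K))*2*K = 3 - 2*K*(K + (-1 + K)/(2*K)))
(j((-3 - 5)²) - 12122)*(R(7, -60) + 13146) = ((4 - (-3 - 5)² - 2*(-3 - 5)⁴) - 12122)*(-60 + 13146) = ((4 - 1*(-8)² - 2*((-8)²)²) - 12122)*13086 = ((4 - 1*64 - 2*64²) - 12122)*13086 = ((4 - 64 - 2*4096) - 12122)*13086 = ((4 - 64 - 8192) - 12122)*13086 = (-8252 - 12122)*13086 = -20374*13086 = -266614164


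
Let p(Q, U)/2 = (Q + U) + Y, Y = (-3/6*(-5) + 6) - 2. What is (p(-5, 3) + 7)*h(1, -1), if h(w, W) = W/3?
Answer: -16/3 ≈ -5.3333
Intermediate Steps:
h(w, W) = W/3 (h(w, W) = W*(1/3) = W/3)
Y = 13/2 (Y = (-3*1/6*(-5) + 6) - 2 = (-1/2*(-5) + 6) - 2 = (5/2 + 6) - 2 = 17/2 - 2 = 13/2 ≈ 6.5000)
p(Q, U) = 13 + 2*Q + 2*U (p(Q, U) = 2*((Q + U) + 13/2) = 2*(13/2 + Q + U) = 13 + 2*Q + 2*U)
(p(-5, 3) + 7)*h(1, -1) = ((13 + 2*(-5) + 2*3) + 7)*((1/3)*(-1)) = ((13 - 10 + 6) + 7)*(-1/3) = (9 + 7)*(-1/3) = 16*(-1/3) = -16/3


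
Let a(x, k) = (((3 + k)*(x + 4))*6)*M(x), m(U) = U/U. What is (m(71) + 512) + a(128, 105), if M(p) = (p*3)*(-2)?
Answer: -65691135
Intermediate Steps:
m(U) = 1
M(p) = -6*p (M(p) = (3*p)*(-2) = -6*p)
a(x, k) = -36*x*(3 + k)*(4 + x) (a(x, k) = (((3 + k)*(x + 4))*6)*(-6*x) = (((3 + k)*(4 + x))*6)*(-6*x) = (6*(3 + k)*(4 + x))*(-6*x) = -36*x*(3 + k)*(4 + x))
(m(71) + 512) + a(128, 105) = (1 + 512) - 36*128*(12 + 3*128 + 4*105 + 105*128) = 513 - 36*128*(12 + 384 + 420 + 13440) = 513 - 36*128*14256 = 513 - 65691648 = -65691135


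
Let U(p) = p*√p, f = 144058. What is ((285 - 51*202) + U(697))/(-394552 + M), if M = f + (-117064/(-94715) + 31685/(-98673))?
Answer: 13373858682045/334437368636719 - 6514031796915*√697/2341061580457033 ≈ -0.033471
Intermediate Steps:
U(p) = p^(3/2)
M = 1346347707256607/9345813195 (M = 144058 + (-117064/(-94715) + 31685/(-98673)) = 144058 + (-117064*(-1/94715) + 31685*(-1/98673)) = 144058 + (117064/94715 - 31685/98673) = 144058 + 8550011297/9345813195 = 1346347707256607/9345813195 ≈ 1.4406e+5)
((285 - 51*202) + U(697))/(-394552 + M) = ((285 - 51*202) + 697^(3/2))/(-394552 + 1346347707256607/9345813195) = ((285 - 10302) + 697*√697)/(-2341061580457033/9345813195) = (-10017 + 697*√697)*(-9345813195/2341061580457033) = 13373858682045/334437368636719 - 6514031796915*√697/2341061580457033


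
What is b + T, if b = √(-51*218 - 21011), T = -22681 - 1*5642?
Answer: -28323 + 19*I*√89 ≈ -28323.0 + 179.25*I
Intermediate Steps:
T = -28323 (T = -22681 - 5642 = -28323)
b = 19*I*√89 (b = √(-11118 - 21011) = √(-32129) = 19*I*√89 ≈ 179.25*I)
b + T = 19*I*√89 - 28323 = -28323 + 19*I*√89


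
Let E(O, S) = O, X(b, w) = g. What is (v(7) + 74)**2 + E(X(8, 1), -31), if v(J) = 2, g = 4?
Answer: 5780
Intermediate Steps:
X(b, w) = 4
(v(7) + 74)**2 + E(X(8, 1), -31) = (2 + 74)**2 + 4 = 76**2 + 4 = 5776 + 4 = 5780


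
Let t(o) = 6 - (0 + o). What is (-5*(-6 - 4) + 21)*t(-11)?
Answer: 1207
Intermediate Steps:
t(o) = 6 - o
(-5*(-6 - 4) + 21)*t(-11) = (-5*(-6 - 4) + 21)*(6 - 1*(-11)) = (-5*(-10) + 21)*(6 + 11) = (50 + 21)*17 = 71*17 = 1207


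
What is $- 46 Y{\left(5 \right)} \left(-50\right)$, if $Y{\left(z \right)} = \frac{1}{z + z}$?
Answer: $230$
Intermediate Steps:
$Y{\left(z \right)} = \frac{1}{2 z}$
$- 46 Y{\left(5 \right)} \left(-50\right) = - 46 \frac{1}{2 \cdot 5} \left(-50\right) = - 46 \cdot \frac{1}{2} \cdot \frac{1}{5} \left(-50\right) = \left(-46\right) \frac{1}{10} \left(-50\right) = \left(- \frac{23}{5}\right) \left(-50\right) = 230$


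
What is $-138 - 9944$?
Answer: $-10082$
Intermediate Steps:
$-138 - 9944 = -10082$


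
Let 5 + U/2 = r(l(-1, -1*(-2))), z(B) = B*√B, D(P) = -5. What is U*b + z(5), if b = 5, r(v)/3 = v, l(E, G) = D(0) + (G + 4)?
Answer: -20 + 5*√5 ≈ -8.8197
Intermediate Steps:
l(E, G) = -1 + G (l(E, G) = -5 + (G + 4) = -5 + (4 + G) = -1 + G)
r(v) = 3*v
z(B) = B^(3/2)
U = -4 (U = -10 + 2*(3*(-1 - 1*(-2))) = -10 + 2*(3*(-1 + 2)) = -10 + 2*(3*1) = -10 + 2*3 = -10 + 6 = -4)
U*b + z(5) = -4*5 + 5^(3/2) = -20 + 5*√5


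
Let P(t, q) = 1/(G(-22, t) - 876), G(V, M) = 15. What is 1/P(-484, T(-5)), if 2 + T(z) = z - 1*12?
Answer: -861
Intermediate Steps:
T(z) = -14 + z (T(z) = -2 + (z - 1*12) = -2 + (z - 12) = -2 + (-12 + z) = -14 + z)
P(t, q) = -1/861 (P(t, q) = 1/(15 - 876) = 1/(-861) = -1/861)
1/P(-484, T(-5)) = 1/(-1/861) = -861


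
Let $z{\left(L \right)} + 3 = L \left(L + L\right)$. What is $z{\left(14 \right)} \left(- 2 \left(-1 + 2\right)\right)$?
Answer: $-778$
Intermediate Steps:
$z{\left(L \right)} = -3 + 2 L^{2}$ ($z{\left(L \right)} = -3 + L \left(L + L\right) = -3 + L 2 L = -3 + 2 L^{2}$)
$z{\left(14 \right)} \left(- 2 \left(-1 + 2\right)\right) = \left(-3 + 2 \cdot 14^{2}\right) \left(- 2 \left(-1 + 2\right)\right) = \left(-3 + 2 \cdot 196\right) \left(\left(-2\right) 1\right) = \left(-3 + 392\right) \left(-2\right) = 389 \left(-2\right) = -778$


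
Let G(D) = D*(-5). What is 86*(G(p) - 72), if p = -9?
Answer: -2322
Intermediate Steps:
G(D) = -5*D
86*(G(p) - 72) = 86*(-5*(-9) - 72) = 86*(45 - 72) = 86*(-27) = -2322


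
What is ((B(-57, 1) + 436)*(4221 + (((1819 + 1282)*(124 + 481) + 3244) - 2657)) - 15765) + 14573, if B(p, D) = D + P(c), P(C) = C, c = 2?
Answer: 825719615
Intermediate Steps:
B(p, D) = 2 + D (B(p, D) = D + 2 = 2 + D)
((B(-57, 1) + 436)*(4221 + (((1819 + 1282)*(124 + 481) + 3244) - 2657)) - 15765) + 14573 = (((2 + 1) + 436)*(4221 + (((1819 + 1282)*(124 + 481) + 3244) - 2657)) - 15765) + 14573 = ((3 + 436)*(4221 + ((3101*605 + 3244) - 2657)) - 15765) + 14573 = (439*(4221 + ((1876105 + 3244) - 2657)) - 15765) + 14573 = (439*(4221 + (1879349 - 2657)) - 15765) + 14573 = (439*(4221 + 1876692) - 15765) + 14573 = (439*1880913 - 15765) + 14573 = (825720807 - 15765) + 14573 = 825705042 + 14573 = 825719615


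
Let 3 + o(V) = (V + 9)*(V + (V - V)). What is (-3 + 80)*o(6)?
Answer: 6699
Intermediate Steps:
o(V) = -3 + V*(9 + V) (o(V) = -3 + (V + 9)*(V + (V - V)) = -3 + (9 + V)*(V + 0) = -3 + (9 + V)*V = -3 + V*(9 + V))
(-3 + 80)*o(6) = (-3 + 80)*(-3 + 6² + 9*6) = 77*(-3 + 36 + 54) = 77*87 = 6699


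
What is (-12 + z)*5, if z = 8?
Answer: -20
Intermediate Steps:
(-12 + z)*5 = (-12 + 8)*5 = -4*5 = -20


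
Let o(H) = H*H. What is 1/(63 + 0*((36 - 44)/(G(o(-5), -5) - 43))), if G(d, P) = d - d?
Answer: 1/63 ≈ 0.015873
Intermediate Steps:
o(H) = H²
G(d, P) = 0
1/(63 + 0*((36 - 44)/(G(o(-5), -5) - 43))) = 1/(63 + 0*((36 - 44)/(0 - 43))) = 1/(63 + 0*(-8/(-43))) = 1/(63 + 0*(-8*(-1/43))) = 1/(63 + 0*(8/43)) = 1/(63 + 0) = 1/63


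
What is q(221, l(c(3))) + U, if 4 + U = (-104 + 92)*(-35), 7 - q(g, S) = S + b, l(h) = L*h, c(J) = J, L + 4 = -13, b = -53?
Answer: 527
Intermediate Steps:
L = -17 (L = -4 - 13 = -17)
l(h) = -17*h
q(g, S) = 60 - S (q(g, S) = 7 - (S - 53) = 7 - (-53 + S) = 7 + (53 - S) = 60 - S)
U = 416 (U = -4 + (-104 + 92)*(-35) = -4 - 12*(-35) = -4 + 420 = 416)
q(221, l(c(3))) + U = (60 - (-17)*3) + 416 = (60 - 1*(-51)) + 416 = (60 + 51) + 416 = 111 + 416 = 527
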